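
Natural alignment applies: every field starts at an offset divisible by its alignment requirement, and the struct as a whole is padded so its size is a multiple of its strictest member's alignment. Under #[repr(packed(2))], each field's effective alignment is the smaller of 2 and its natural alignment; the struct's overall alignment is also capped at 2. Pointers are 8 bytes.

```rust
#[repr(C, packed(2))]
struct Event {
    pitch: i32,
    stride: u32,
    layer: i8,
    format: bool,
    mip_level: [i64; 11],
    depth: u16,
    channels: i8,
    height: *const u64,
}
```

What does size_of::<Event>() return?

110

pitch at 0 (size 4, align 2) → ends 4
stride at 4 (size 4, align 2) → ends 8
layer at 8 (size 1, align 1) → ends 9
format at 9 (size 1, align 1) → ends 10
mip_level at 10 (size 88, align 2) → ends 98
depth at 98 (size 2, align 2) → ends 100
channels at 100 (size 1, align 1) → ends 101
pad 1 to align 2 for height
height at 102 (size 8, align 2) → ends 110
total 110 bytes, alignment 2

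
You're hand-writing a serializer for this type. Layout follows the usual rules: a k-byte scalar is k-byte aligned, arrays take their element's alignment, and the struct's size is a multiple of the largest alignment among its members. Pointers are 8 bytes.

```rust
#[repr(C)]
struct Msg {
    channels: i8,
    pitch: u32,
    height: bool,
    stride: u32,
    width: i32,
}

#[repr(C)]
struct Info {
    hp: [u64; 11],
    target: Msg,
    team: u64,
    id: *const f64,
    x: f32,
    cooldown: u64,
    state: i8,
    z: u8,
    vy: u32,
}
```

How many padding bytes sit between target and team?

Msg: @0: channels [1B, align 1] → 1; +3 pad (align 4); @4: pitch [4B, align 4] → 8; @8: height [1B, align 1] → 9; +3 pad (align 4); @12: stride [4B, align 4] → 16; @16: width [4B, align 4] → 20; size 20, align 4
@0: hp [88B, align 8] → 88
@88: target [20B, align 4] → 108
+4 pad (align 8)
@112: team [8B, align 8] → 120

4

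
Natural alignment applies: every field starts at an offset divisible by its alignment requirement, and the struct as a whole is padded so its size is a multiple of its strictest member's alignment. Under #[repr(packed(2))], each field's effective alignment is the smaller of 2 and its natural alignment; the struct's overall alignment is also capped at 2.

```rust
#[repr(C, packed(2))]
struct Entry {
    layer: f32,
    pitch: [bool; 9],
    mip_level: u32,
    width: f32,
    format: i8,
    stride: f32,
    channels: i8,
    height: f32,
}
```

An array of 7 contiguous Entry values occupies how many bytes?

layer at 0 (size 4, align 2) → ends 4
pitch at 4 (size 9, align 1) → ends 13
pad 1 to align 2 for mip_level
mip_level at 14 (size 4, align 2) → ends 18
width at 18 (size 4, align 2) → ends 22
format at 22 (size 1, align 1) → ends 23
pad 1 to align 2 for stride
stride at 24 (size 4, align 2) → ends 28
channels at 28 (size 1, align 1) → ends 29
pad 1 to align 2 for height
height at 30 (size 4, align 2) → ends 34
total 34 bytes, alignment 2
array of 7: 7 × 34 = 238

238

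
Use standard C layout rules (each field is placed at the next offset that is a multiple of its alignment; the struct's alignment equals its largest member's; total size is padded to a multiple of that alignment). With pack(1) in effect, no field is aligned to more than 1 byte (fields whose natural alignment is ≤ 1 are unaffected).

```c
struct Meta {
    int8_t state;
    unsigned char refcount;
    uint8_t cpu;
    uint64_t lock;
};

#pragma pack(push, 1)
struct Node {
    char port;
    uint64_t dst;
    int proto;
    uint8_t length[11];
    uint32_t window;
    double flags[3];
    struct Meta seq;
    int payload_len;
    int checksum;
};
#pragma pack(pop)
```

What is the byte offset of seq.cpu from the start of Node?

Meta: 0..1  state  (1B, 1-aligned); 1..2  refcount  (1B, 1-aligned); 2..3  cpu  (1B, 1-aligned); 3..8  -- padding (5B); 8..16  lock  (8B, 8-aligned); sizeof = 16, alignof = 8
0..1  port  (1B, 1-aligned)
1..9  dst  (8B, 1-aligned)
9..13  proto  (4B, 1-aligned)
13..24  length  (11B, 1-aligned)
24..28  window  (4B, 1-aligned)
28..52  flags  (24B, 1-aligned)
52..68  seq  (16B, 1-aligned)
within Meta: cpu at 2
52 + 2 = 54

54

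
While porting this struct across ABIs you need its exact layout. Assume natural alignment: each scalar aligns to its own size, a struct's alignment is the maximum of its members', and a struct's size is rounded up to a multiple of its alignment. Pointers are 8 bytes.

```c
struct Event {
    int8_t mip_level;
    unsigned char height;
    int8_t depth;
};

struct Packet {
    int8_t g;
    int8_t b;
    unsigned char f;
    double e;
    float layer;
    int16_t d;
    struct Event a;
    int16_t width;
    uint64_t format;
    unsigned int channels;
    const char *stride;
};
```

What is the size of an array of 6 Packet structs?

Event: mip_level at 0 (size 1, align 1) → ends 1; height at 1 (size 1, align 1) → ends 2; depth at 2 (size 1, align 1) → ends 3; total 3 bytes, alignment 1
g at 0 (size 1, align 1) → ends 1
b at 1 (size 1, align 1) → ends 2
f at 2 (size 1, align 1) → ends 3
pad 5 to align 8 for e
e at 8 (size 8, align 8) → ends 16
layer at 16 (size 4, align 4) → ends 20
d at 20 (size 2, align 2) → ends 22
a at 22 (size 3, align 1) → ends 25
pad 1 to align 2 for width
width at 26 (size 2, align 2) → ends 28
pad 4 to align 8 for format
format at 32 (size 8, align 8) → ends 40
channels at 40 (size 4, align 4) → ends 44
pad 4 to align 8 for stride
stride at 48 (size 8, align 8) → ends 56
total 56 bytes, alignment 8
array of 6: 6 × 56 = 336

336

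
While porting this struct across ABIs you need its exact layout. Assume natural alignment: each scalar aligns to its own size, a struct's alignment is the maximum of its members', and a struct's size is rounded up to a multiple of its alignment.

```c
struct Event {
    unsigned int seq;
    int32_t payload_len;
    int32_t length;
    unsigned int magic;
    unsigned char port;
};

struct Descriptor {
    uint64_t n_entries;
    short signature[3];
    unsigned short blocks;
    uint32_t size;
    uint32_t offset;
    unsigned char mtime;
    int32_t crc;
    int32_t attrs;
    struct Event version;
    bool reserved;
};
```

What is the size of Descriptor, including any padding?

64 bytes

Event: 0..4  seq  (4B, 4-aligned); 4..8  payload_len  (4B, 4-aligned); 8..12  length  (4B, 4-aligned); 12..16  magic  (4B, 4-aligned); 16..17  port  (1B, 1-aligned); 17..20  -- tail padding (3B); sizeof = 20, alignof = 4
0..8  n_entries  (8B, 8-aligned)
8..14  signature  (6B, 2-aligned)
14..16  blocks  (2B, 2-aligned)
16..20  size  (4B, 4-aligned)
20..24  offset  (4B, 4-aligned)
24..25  mtime  (1B, 1-aligned)
25..28  -- padding (3B)
28..32  crc  (4B, 4-aligned)
32..36  attrs  (4B, 4-aligned)
36..56  version  (20B, 4-aligned)
56..57  reserved  (1B, 1-aligned)
57..64  -- tail padding (7B)
sizeof = 64, alignof = 8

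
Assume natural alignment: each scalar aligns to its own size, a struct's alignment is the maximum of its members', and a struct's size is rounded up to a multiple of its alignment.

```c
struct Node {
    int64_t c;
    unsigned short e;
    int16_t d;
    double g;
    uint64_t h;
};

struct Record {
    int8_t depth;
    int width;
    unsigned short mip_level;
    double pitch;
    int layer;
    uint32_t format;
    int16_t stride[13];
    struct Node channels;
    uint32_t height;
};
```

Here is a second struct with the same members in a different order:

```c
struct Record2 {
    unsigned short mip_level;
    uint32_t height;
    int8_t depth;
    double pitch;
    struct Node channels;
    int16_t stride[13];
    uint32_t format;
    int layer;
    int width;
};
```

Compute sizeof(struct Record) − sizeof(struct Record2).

8

Node: @0: c [8B, align 8] → 8; @8: e [2B, align 2] → 10; @10: d [2B, align 2] → 12; +4 pad (align 8); @16: g [8B, align 8] → 24; @24: h [8B, align 8] → 32; size 32, align 8
@0: depth [1B, align 1] → 1
+3 pad (align 4)
@4: width [4B, align 4] → 8
@8: mip_level [2B, align 2] → 10
+6 pad (align 8)
@16: pitch [8B, align 8] → 24
@24: layer [4B, align 4] → 28
@28: format [4B, align 4] → 32
@32: stride [26B, align 2] → 58
+6 pad (align 8)
@64: channels [32B, align 8] → 96
@96: height [4B, align 4] → 100
+4 tail pad (align 8)
size 104, align 8
— Record2 —
@0: mip_level [2B, align 2] → 2
+2 pad (align 4)
@4: height [4B, align 4] → 8
@8: depth [1B, align 1] → 9
+7 pad (align 8)
@16: pitch [8B, align 8] → 24
@24: channels [32B, align 8] → 56
@56: stride [26B, align 2] → 82
+2 pad (align 4)
@84: format [4B, align 4] → 88
@88: layer [4B, align 4] → 92
@92: width [4B, align 4] → 96
size 96, align 8
104 − 96 = 8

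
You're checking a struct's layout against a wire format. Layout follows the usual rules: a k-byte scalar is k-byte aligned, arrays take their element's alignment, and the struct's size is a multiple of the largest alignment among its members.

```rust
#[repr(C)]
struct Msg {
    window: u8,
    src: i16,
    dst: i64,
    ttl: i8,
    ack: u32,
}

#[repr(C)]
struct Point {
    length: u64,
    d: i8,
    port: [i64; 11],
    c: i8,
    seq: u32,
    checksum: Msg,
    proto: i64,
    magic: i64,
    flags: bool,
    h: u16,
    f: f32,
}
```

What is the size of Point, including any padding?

Msg: window at 0 (size 1, align 1) → ends 1; pad 1 to align 2 for src; src at 2 (size 2, align 2) → ends 4; pad 4 to align 8 for dst; dst at 8 (size 8, align 8) → ends 16; ttl at 16 (size 1, align 1) → ends 17; pad 3 to align 4 for ack; ack at 20 (size 4, align 4) → ends 24; total 24 bytes, alignment 8
length at 0 (size 8, align 8) → ends 8
d at 8 (size 1, align 1) → ends 9
pad 7 to align 8 for port
port at 16 (size 88, align 8) → ends 104
c at 104 (size 1, align 1) → ends 105
pad 3 to align 4 for seq
seq at 108 (size 4, align 4) → ends 112
checksum at 112 (size 24, align 8) → ends 136
proto at 136 (size 8, align 8) → ends 144
magic at 144 (size 8, align 8) → ends 152
flags at 152 (size 1, align 1) → ends 153
pad 1 to align 2 for h
h at 154 (size 2, align 2) → ends 156
f at 156 (size 4, align 4) → ends 160
total 160 bytes, alignment 8

160 bytes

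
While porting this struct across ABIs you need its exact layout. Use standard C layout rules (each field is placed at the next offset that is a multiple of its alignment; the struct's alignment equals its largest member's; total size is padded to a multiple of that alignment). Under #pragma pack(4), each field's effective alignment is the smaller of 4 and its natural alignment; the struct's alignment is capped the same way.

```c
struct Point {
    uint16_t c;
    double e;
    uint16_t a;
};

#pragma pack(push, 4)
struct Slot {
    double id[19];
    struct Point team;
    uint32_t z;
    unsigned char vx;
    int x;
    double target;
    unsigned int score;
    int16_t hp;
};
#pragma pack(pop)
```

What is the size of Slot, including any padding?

204 bytes

Point: 0..2  c  (2B, 2-aligned); 2..8  -- padding (6B); 8..16  e  (8B, 8-aligned); 16..18  a  (2B, 2-aligned); 18..24  -- tail padding (6B); sizeof = 24, alignof = 8
0..152  id  (152B, 4-aligned)
152..176  team  (24B, 4-aligned)
176..180  z  (4B, 4-aligned)
180..181  vx  (1B, 1-aligned)
181..184  -- padding (3B)
184..188  x  (4B, 4-aligned)
188..196  target  (8B, 4-aligned)
196..200  score  (4B, 4-aligned)
200..202  hp  (2B, 2-aligned)
202..204  -- tail padding (2B)
sizeof = 204, alignof = 4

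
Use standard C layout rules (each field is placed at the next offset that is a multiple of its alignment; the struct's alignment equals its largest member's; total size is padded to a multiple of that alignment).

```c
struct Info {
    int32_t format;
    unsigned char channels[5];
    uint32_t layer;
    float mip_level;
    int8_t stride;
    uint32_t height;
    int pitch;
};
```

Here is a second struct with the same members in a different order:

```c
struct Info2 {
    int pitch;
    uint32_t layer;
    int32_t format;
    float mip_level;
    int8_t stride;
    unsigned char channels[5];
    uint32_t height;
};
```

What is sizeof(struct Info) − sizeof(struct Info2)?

4

0..4  format  (4B, 4-aligned)
4..9  channels  (5B, 1-aligned)
9..12  -- padding (3B)
12..16  layer  (4B, 4-aligned)
16..20  mip_level  (4B, 4-aligned)
20..21  stride  (1B, 1-aligned)
21..24  -- padding (3B)
24..28  height  (4B, 4-aligned)
28..32  pitch  (4B, 4-aligned)
sizeof = 32, alignof = 4
— Info2 —
0..4  pitch  (4B, 4-aligned)
4..8  layer  (4B, 4-aligned)
8..12  format  (4B, 4-aligned)
12..16  mip_level  (4B, 4-aligned)
16..17  stride  (1B, 1-aligned)
17..22  channels  (5B, 1-aligned)
22..24  -- padding (2B)
24..28  height  (4B, 4-aligned)
sizeof = 28, alignof = 4
32 − 28 = 4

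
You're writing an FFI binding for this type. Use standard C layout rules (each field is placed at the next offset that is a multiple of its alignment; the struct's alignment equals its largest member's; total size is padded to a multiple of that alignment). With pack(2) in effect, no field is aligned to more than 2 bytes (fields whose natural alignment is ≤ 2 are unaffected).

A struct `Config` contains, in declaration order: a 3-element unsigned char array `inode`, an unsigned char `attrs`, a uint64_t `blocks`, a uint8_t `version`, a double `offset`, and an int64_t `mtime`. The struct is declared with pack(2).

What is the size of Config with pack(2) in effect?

@0: inode [3B, align 1] → 3
@3: attrs [1B, align 1] → 4
@4: blocks [8B, align 2] → 12
@12: version [1B, align 1] → 13
+1 pad (align 2)
@14: offset [8B, align 2] → 22
@22: mtime [8B, align 2] → 30
size 30, align 2

30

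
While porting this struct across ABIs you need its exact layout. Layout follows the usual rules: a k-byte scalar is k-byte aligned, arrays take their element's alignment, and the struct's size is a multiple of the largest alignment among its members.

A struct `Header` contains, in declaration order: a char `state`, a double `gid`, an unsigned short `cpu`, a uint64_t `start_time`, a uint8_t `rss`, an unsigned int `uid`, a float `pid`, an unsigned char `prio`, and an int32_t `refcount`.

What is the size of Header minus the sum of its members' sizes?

state at 0 (size 1, align 1) → ends 1
pad 7 to align 8 for gid
gid at 8 (size 8, align 8) → ends 16
cpu at 16 (size 2, align 2) → ends 18
pad 6 to align 8 for start_time
start_time at 24 (size 8, align 8) → ends 32
rss at 32 (size 1, align 1) → ends 33
pad 3 to align 4 for uid
uid at 36 (size 4, align 4) → ends 40
pid at 40 (size 4, align 4) → ends 44
prio at 44 (size 1, align 1) → ends 45
pad 3 to align 4 for refcount
refcount at 48 (size 4, align 4) → ends 52
tail pad 4 to reach multiple of 8
total 56 bytes, alignment 8
data bytes 33, size 56 → padding 23

23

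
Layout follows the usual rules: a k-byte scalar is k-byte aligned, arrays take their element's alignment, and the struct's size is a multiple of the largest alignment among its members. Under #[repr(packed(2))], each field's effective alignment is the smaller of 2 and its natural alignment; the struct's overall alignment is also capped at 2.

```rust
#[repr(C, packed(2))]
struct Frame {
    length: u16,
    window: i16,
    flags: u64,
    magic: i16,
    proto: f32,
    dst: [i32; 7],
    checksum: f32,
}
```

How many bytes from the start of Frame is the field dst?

18

length at 0 (size 2, align 2) → ends 2
window at 2 (size 2, align 2) → ends 4
flags at 4 (size 8, align 2) → ends 12
magic at 12 (size 2, align 2) → ends 14
proto at 14 (size 4, align 2) → ends 18
dst at 18 (size 28, align 2) → ends 46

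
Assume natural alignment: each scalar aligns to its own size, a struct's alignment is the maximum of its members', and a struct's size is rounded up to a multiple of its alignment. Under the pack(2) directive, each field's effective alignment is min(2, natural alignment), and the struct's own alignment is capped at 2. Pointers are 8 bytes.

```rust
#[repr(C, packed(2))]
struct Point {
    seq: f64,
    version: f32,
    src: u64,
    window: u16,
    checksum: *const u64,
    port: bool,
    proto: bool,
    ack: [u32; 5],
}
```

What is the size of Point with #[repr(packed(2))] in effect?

0..8  seq  (8B, 2-aligned)
8..12  version  (4B, 2-aligned)
12..20  src  (8B, 2-aligned)
20..22  window  (2B, 2-aligned)
22..30  checksum  (8B, 2-aligned)
30..31  port  (1B, 1-aligned)
31..32  proto  (1B, 1-aligned)
32..52  ack  (20B, 2-aligned)
sizeof = 52, alignof = 2

52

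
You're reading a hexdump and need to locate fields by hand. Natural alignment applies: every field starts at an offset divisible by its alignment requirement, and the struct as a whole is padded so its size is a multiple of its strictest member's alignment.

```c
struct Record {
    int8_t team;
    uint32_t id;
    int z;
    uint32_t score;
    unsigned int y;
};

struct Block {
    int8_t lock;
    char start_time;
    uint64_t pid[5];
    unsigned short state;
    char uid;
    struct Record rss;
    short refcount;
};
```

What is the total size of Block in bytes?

Record: @0: team [1B, align 1] → 1; +3 pad (align 4); @4: id [4B, align 4] → 8; @8: z [4B, align 4] → 12; @12: score [4B, align 4] → 16; @16: y [4B, align 4] → 20; size 20, align 4
@0: lock [1B, align 1] → 1
@1: start_time [1B, align 1] → 2
+6 pad (align 8)
@8: pid [40B, align 8] → 48
@48: state [2B, align 2] → 50
@50: uid [1B, align 1] → 51
+1 pad (align 4)
@52: rss [20B, align 4] → 72
@72: refcount [2B, align 2] → 74
+6 tail pad (align 8)
size 80, align 8

80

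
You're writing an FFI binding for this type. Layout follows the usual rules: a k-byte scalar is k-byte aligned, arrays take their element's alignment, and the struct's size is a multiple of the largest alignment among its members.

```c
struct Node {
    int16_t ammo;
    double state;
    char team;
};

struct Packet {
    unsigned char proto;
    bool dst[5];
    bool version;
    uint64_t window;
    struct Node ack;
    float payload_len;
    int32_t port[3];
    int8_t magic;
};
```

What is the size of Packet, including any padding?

64 bytes

Node: ammo at 0 (size 2, align 2) → ends 2; pad 6 to align 8 for state; state at 8 (size 8, align 8) → ends 16; team at 16 (size 1, align 1) → ends 17; tail pad 7 to reach multiple of 8; total 24 bytes, alignment 8
proto at 0 (size 1, align 1) → ends 1
dst at 1 (size 5, align 1) → ends 6
version at 6 (size 1, align 1) → ends 7
pad 1 to align 8 for window
window at 8 (size 8, align 8) → ends 16
ack at 16 (size 24, align 8) → ends 40
payload_len at 40 (size 4, align 4) → ends 44
port at 44 (size 12, align 4) → ends 56
magic at 56 (size 1, align 1) → ends 57
tail pad 7 to reach multiple of 8
total 64 bytes, alignment 8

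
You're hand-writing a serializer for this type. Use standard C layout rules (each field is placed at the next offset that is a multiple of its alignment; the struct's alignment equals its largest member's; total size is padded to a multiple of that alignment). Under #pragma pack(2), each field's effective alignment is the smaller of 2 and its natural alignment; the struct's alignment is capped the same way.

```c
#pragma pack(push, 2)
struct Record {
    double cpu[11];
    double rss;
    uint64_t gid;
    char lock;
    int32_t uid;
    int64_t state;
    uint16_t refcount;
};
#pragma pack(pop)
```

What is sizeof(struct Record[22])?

2640

@0: cpu [88B, align 2] → 88
@88: rss [8B, align 2] → 96
@96: gid [8B, align 2] → 104
@104: lock [1B, align 1] → 105
+1 pad (align 2)
@106: uid [4B, align 2] → 110
@110: state [8B, align 2] → 118
@118: refcount [2B, align 2] → 120
size 120, align 2
array of 22: 22 × 120 = 2640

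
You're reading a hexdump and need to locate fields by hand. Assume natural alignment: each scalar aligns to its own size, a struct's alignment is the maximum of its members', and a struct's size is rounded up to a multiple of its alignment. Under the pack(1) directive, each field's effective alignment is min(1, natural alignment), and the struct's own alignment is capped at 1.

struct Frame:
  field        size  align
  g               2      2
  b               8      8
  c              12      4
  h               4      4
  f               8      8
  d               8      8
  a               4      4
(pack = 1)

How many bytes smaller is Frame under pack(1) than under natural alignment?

natural layout:
  @0: g [2B, align 2] → 2
  +6 pad (align 8)
  @8: b [8B, align 8] → 16
  @16: c [12B, align 4] → 28
  @28: h [4B, align 4] → 32
  @32: f [8B, align 8] → 40
  @40: d [8B, align 8] → 48
  @48: a [4B, align 4] → 52
  +4 tail pad (align 8)
  size 56, align 8
packed(1) layout:
  @0: g [2B, align 1] → 2
  @2: b [8B, align 1] → 10
  @10: c [12B, align 1] → 22
  @22: h [4B, align 1] → 26
  @26: f [8B, align 1] → 34
  @34: d [8B, align 1] → 42
  @42: a [4B, align 1] → 46
  size 46, align 1
56 − 46 = 10

10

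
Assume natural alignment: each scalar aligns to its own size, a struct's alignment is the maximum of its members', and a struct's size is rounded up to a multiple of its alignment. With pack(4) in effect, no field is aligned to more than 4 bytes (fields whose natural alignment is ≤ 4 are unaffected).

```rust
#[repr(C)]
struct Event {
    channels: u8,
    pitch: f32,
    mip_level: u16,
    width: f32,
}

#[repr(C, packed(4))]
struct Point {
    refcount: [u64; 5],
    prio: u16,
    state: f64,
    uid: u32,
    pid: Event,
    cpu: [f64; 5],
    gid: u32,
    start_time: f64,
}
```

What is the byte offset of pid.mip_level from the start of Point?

64

Event: 0..1  channels  (1B, 1-aligned); 1..4  -- padding (3B); 4..8  pitch  (4B, 4-aligned); 8..10  mip_level  (2B, 2-aligned); 10..12  -- padding (2B); 12..16  width  (4B, 4-aligned); sizeof = 16, alignof = 4
0..40  refcount  (40B, 4-aligned)
40..42  prio  (2B, 2-aligned)
42..44  -- padding (2B)
44..52  state  (8B, 4-aligned)
52..56  uid  (4B, 4-aligned)
56..72  pid  (16B, 4-aligned)
within Event: mip_level at 8
56 + 8 = 64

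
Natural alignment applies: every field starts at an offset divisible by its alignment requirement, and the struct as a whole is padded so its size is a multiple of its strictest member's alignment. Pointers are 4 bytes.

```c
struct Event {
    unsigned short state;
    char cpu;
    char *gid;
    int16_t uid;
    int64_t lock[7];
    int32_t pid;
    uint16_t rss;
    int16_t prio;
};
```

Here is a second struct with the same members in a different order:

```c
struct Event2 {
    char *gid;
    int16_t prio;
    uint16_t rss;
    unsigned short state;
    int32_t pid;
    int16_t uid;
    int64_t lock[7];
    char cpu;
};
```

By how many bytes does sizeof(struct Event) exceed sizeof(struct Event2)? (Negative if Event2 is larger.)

@0: state [2B, align 2] → 2
@2: cpu [1B, align 1] → 3
+1 pad (align 4)
@4: gid [4B, align 4] → 8
@8: uid [2B, align 2] → 10
+6 pad (align 8)
@16: lock [56B, align 8] → 72
@72: pid [4B, align 4] → 76
@76: rss [2B, align 2] → 78
@78: prio [2B, align 2] → 80
size 80, align 8
— Event2 —
@0: gid [4B, align 4] → 4
@4: prio [2B, align 2] → 6
@6: rss [2B, align 2] → 8
@8: state [2B, align 2] → 10
+2 pad (align 4)
@12: pid [4B, align 4] → 16
@16: uid [2B, align 2] → 18
+6 pad (align 8)
@24: lock [56B, align 8] → 80
@80: cpu [1B, align 1] → 81
+7 tail pad (align 8)
size 88, align 8
80 − 88 = -8

-8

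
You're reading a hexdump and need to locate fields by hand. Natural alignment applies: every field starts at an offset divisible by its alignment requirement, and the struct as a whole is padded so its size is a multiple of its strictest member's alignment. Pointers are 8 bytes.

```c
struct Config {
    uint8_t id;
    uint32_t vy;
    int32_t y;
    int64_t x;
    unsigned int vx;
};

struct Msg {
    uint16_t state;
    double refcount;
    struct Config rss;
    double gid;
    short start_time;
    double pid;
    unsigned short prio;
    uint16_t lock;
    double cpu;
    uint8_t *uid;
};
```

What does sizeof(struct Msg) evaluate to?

Config: @0: id [1B, align 1] → 1; +3 pad (align 4); @4: vy [4B, align 4] → 8; @8: y [4B, align 4] → 12; +4 pad (align 8); @16: x [8B, align 8] → 24; @24: vx [4B, align 4] → 28; +4 tail pad (align 8); size 32, align 8
@0: state [2B, align 2] → 2
+6 pad (align 8)
@8: refcount [8B, align 8] → 16
@16: rss [32B, align 8] → 48
@48: gid [8B, align 8] → 56
@56: start_time [2B, align 2] → 58
+6 pad (align 8)
@64: pid [8B, align 8] → 72
@72: prio [2B, align 2] → 74
@74: lock [2B, align 2] → 76
+4 pad (align 8)
@80: cpu [8B, align 8] → 88
@88: uid [8B, align 8] → 96
size 96, align 8

96 bytes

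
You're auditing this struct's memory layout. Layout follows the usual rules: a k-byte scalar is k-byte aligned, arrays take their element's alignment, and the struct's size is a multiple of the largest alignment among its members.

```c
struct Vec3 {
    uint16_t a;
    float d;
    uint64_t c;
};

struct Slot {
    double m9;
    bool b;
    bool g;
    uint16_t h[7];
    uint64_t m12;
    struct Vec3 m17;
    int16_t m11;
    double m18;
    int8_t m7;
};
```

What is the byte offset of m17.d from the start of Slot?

Vec3: @0: a [2B, align 2] → 2; +2 pad (align 4); @4: d [4B, align 4] → 8; @8: c [8B, align 8] → 16; size 16, align 8
@0: m9 [8B, align 8] → 8
@8: b [1B, align 1] → 9
@9: g [1B, align 1] → 10
@10: h [14B, align 2] → 24
@24: m12 [8B, align 8] → 32
@32: m17 [16B, align 8] → 48
within Vec3: d at 4
32 + 4 = 36

36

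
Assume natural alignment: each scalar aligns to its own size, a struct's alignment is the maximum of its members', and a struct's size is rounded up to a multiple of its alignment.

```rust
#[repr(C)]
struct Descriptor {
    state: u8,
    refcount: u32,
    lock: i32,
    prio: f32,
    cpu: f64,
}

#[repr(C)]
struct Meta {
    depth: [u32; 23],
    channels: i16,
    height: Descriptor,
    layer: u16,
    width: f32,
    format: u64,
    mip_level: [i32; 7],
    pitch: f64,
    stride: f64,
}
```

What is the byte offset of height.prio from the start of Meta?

108

Descriptor: state at 0 (size 1, align 1) → ends 1; pad 3 to align 4 for refcount; refcount at 4 (size 4, align 4) → ends 8; lock at 8 (size 4, align 4) → ends 12; prio at 12 (size 4, align 4) → ends 16; cpu at 16 (size 8, align 8) → ends 24; total 24 bytes, alignment 8
depth at 0 (size 92, align 4) → ends 92
channels at 92 (size 2, align 2) → ends 94
pad 2 to align 8 for height
height at 96 (size 24, align 8) → ends 120
within Descriptor: prio at 12
96 + 12 = 108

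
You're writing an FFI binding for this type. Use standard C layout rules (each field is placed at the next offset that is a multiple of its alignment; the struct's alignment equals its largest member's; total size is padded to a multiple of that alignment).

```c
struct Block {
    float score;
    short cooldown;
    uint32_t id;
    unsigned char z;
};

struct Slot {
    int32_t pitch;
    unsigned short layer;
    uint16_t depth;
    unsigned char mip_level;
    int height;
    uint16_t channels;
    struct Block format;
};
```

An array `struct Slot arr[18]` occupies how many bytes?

Block: score at 0 (size 4, align 4) → ends 4; cooldown at 4 (size 2, align 2) → ends 6; pad 2 to align 4 for id; id at 8 (size 4, align 4) → ends 12; z at 12 (size 1, align 1) → ends 13; tail pad 3 to reach multiple of 4; total 16 bytes, alignment 4
pitch at 0 (size 4, align 4) → ends 4
layer at 4 (size 2, align 2) → ends 6
depth at 6 (size 2, align 2) → ends 8
mip_level at 8 (size 1, align 1) → ends 9
pad 3 to align 4 for height
height at 12 (size 4, align 4) → ends 16
channels at 16 (size 2, align 2) → ends 18
pad 2 to align 4 for format
format at 20 (size 16, align 4) → ends 36
total 36 bytes, alignment 4
array of 18: 18 × 36 = 648

648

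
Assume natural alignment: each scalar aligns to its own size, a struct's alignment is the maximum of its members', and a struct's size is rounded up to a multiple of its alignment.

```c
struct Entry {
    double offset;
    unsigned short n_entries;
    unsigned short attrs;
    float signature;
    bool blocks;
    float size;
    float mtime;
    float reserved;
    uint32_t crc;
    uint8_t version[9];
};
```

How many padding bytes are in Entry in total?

6

offset at 0 (size 8, align 8) → ends 8
n_entries at 8 (size 2, align 2) → ends 10
attrs at 10 (size 2, align 2) → ends 12
signature at 12 (size 4, align 4) → ends 16
blocks at 16 (size 1, align 1) → ends 17
pad 3 to align 4 for size
size at 20 (size 4, align 4) → ends 24
mtime at 24 (size 4, align 4) → ends 28
reserved at 28 (size 4, align 4) → ends 32
crc at 32 (size 4, align 4) → ends 36
version at 36 (size 9, align 1) → ends 45
tail pad 3 to reach multiple of 8
total 48 bytes, alignment 8
data bytes 42, size 48 → padding 6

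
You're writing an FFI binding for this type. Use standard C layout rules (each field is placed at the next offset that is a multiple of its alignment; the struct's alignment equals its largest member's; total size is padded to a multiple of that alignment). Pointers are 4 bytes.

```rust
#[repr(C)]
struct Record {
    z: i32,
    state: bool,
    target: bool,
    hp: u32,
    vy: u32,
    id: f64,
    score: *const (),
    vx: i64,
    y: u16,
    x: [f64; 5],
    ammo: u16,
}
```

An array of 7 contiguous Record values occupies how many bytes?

@0: z [4B, align 4] → 4
@4: state [1B, align 1] → 5
@5: target [1B, align 1] → 6
+2 pad (align 4)
@8: hp [4B, align 4] → 12
@12: vy [4B, align 4] → 16
@16: id [8B, align 8] → 24
@24: score [4B, align 4] → 28
+4 pad (align 8)
@32: vx [8B, align 8] → 40
@40: y [2B, align 2] → 42
+6 pad (align 8)
@48: x [40B, align 8] → 88
@88: ammo [2B, align 2] → 90
+6 tail pad (align 8)
size 96, align 8
array of 7: 7 × 96 = 672

672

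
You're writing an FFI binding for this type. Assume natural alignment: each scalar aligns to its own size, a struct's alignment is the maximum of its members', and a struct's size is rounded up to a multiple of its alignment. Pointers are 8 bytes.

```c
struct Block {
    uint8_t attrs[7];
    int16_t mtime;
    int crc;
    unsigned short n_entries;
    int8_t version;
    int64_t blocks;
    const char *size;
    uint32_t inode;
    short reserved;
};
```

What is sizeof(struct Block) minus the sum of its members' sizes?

attrs at 0 (size 7, align 1) → ends 7
pad 1 to align 2 for mtime
mtime at 8 (size 2, align 2) → ends 10
pad 2 to align 4 for crc
crc at 12 (size 4, align 4) → ends 16
n_entries at 16 (size 2, align 2) → ends 18
version at 18 (size 1, align 1) → ends 19
pad 5 to align 8 for blocks
blocks at 24 (size 8, align 8) → ends 32
size at 32 (size 8, align 8) → ends 40
inode at 40 (size 4, align 4) → ends 44
reserved at 44 (size 2, align 2) → ends 46
tail pad 2 to reach multiple of 8
total 48 bytes, alignment 8
data bytes 38, size 48 → padding 10

10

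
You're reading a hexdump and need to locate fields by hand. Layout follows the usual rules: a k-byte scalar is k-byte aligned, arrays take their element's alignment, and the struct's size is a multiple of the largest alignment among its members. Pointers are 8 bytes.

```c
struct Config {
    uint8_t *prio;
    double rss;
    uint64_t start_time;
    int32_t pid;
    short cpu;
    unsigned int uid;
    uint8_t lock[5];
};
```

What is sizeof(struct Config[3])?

prio at 0 (size 8, align 8) → ends 8
rss at 8 (size 8, align 8) → ends 16
start_time at 16 (size 8, align 8) → ends 24
pid at 24 (size 4, align 4) → ends 28
cpu at 28 (size 2, align 2) → ends 30
pad 2 to align 4 for uid
uid at 32 (size 4, align 4) → ends 36
lock at 36 (size 5, align 1) → ends 41
tail pad 7 to reach multiple of 8
total 48 bytes, alignment 8
array of 3: 3 × 48 = 144

144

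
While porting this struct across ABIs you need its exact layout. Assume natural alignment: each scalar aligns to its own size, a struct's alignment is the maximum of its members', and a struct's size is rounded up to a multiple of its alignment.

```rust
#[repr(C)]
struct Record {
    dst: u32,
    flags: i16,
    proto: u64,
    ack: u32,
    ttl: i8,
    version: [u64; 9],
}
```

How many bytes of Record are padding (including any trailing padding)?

@0: dst [4B, align 4] → 4
@4: flags [2B, align 2] → 6
+2 pad (align 8)
@8: proto [8B, align 8] → 16
@16: ack [4B, align 4] → 20
@20: ttl [1B, align 1] → 21
+3 pad (align 8)
@24: version [72B, align 8] → 96
size 96, align 8
data bytes 91, size 96 → padding 5

5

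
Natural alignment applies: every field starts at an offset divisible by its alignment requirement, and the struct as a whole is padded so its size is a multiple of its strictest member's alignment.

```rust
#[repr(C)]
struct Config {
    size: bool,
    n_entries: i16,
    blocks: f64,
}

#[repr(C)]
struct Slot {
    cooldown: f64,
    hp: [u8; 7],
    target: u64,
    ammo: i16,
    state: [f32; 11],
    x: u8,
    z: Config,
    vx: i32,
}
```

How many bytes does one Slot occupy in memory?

Config: size at 0 (size 1, align 1) → ends 1; pad 1 to align 2 for n_entries; n_entries at 2 (size 2, align 2) → ends 4; pad 4 to align 8 for blocks; blocks at 8 (size 8, align 8) → ends 16; total 16 bytes, alignment 8
cooldown at 0 (size 8, align 8) → ends 8
hp at 8 (size 7, align 1) → ends 15
pad 1 to align 8 for target
target at 16 (size 8, align 8) → ends 24
ammo at 24 (size 2, align 2) → ends 26
pad 2 to align 4 for state
state at 28 (size 44, align 4) → ends 72
x at 72 (size 1, align 1) → ends 73
pad 7 to align 8 for z
z at 80 (size 16, align 8) → ends 96
vx at 96 (size 4, align 4) → ends 100
tail pad 4 to reach multiple of 8
total 104 bytes, alignment 8

104 bytes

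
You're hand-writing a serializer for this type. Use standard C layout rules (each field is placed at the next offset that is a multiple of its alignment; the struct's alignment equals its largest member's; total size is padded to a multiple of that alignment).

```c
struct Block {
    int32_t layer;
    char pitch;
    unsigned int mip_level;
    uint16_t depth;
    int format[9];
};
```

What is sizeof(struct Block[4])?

208

0..4  layer  (4B, 4-aligned)
4..5  pitch  (1B, 1-aligned)
5..8  -- padding (3B)
8..12  mip_level  (4B, 4-aligned)
12..14  depth  (2B, 2-aligned)
14..16  -- padding (2B)
16..52  format  (36B, 4-aligned)
sizeof = 52, alignof = 4
array of 4: 4 × 52 = 208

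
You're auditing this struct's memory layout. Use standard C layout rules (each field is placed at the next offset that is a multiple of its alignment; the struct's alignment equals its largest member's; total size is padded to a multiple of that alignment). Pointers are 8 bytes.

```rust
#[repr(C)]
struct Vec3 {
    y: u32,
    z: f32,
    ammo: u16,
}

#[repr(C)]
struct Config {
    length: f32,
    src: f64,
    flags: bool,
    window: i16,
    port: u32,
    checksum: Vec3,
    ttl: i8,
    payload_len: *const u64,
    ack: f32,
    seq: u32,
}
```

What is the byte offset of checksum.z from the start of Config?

Vec3: @0: y [4B, align 4] → 4; @4: z [4B, align 4] → 8; @8: ammo [2B, align 2] → 10; +2 tail pad (align 4); size 12, align 4
@0: length [4B, align 4] → 4
+4 pad (align 8)
@8: src [8B, align 8] → 16
@16: flags [1B, align 1] → 17
+1 pad (align 2)
@18: window [2B, align 2] → 20
@20: port [4B, align 4] → 24
@24: checksum [12B, align 4] → 36
within Vec3: z at 4
24 + 4 = 28

28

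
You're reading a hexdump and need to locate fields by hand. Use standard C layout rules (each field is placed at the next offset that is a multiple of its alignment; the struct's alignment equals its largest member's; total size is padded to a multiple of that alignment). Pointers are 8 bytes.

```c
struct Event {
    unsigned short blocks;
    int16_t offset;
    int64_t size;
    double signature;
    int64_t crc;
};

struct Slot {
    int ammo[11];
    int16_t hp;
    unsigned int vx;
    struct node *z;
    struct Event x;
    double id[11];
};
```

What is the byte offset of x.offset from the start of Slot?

Event: 0..2  blocks  (2B, 2-aligned); 2..4  offset  (2B, 2-aligned); 4..8  -- padding (4B); 8..16  size  (8B, 8-aligned); 16..24  signature  (8B, 8-aligned); 24..32  crc  (8B, 8-aligned); sizeof = 32, alignof = 8
0..44  ammo  (44B, 4-aligned)
44..46  hp  (2B, 2-aligned)
46..48  -- padding (2B)
48..52  vx  (4B, 4-aligned)
52..56  -- padding (4B)
56..64  z  (8B, 8-aligned)
64..96  x  (32B, 8-aligned)
within Event: offset at 2
64 + 2 = 66

66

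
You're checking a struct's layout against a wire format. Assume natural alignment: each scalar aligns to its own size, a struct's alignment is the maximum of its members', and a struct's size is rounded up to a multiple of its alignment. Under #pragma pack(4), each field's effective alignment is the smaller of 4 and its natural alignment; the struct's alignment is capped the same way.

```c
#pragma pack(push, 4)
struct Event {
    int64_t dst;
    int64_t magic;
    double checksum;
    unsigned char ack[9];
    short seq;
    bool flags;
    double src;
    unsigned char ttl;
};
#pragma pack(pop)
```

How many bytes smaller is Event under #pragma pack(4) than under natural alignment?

4

natural layout:
  0..8  dst  (8B, 8-aligned)
  8..16  magic  (8B, 8-aligned)
  16..24  checksum  (8B, 8-aligned)
  24..33  ack  (9B, 1-aligned)
  33..34  -- padding (1B)
  34..36  seq  (2B, 2-aligned)
  36..37  flags  (1B, 1-aligned)
  37..40  -- padding (3B)
  40..48  src  (8B, 8-aligned)
  48..49  ttl  (1B, 1-aligned)
  49..56  -- tail padding (7B)
  sizeof = 56, alignof = 8
packed(4) layout:
  0..8  dst  (8B, 4-aligned)
  8..16  magic  (8B, 4-aligned)
  16..24  checksum  (8B, 4-aligned)
  24..33  ack  (9B, 1-aligned)
  33..34  -- padding (1B)
  34..36  seq  (2B, 2-aligned)
  36..37  flags  (1B, 1-aligned)
  37..40  -- padding (3B)
  40..48  src  (8B, 4-aligned)
  48..49  ttl  (1B, 1-aligned)
  49..52  -- tail padding (3B)
  sizeof = 52, alignof = 4
56 − 52 = 4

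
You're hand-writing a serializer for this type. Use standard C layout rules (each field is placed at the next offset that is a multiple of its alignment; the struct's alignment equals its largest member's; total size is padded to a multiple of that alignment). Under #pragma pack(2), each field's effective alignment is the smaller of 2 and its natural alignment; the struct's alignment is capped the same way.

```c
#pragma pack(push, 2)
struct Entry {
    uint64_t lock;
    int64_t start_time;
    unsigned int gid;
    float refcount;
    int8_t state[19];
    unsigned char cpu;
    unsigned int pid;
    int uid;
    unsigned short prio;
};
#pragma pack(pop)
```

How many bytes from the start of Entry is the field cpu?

43

0..8  lock  (8B, 2-aligned)
8..16  start_time  (8B, 2-aligned)
16..20  gid  (4B, 2-aligned)
20..24  refcount  (4B, 2-aligned)
24..43  state  (19B, 1-aligned)
43..44  cpu  (1B, 1-aligned)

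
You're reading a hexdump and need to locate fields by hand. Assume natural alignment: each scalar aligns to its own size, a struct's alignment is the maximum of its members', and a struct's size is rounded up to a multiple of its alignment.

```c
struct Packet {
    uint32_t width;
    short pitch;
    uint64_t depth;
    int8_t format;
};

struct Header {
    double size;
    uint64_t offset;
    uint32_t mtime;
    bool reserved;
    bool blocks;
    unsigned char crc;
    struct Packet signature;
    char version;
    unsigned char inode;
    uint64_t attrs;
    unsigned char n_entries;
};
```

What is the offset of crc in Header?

22

Packet: 0..4  width  (4B, 4-aligned); 4..6  pitch  (2B, 2-aligned); 6..8  -- padding (2B); 8..16  depth  (8B, 8-aligned); 16..17  format  (1B, 1-aligned); 17..24  -- tail padding (7B); sizeof = 24, alignof = 8
0..8  size  (8B, 8-aligned)
8..16  offset  (8B, 8-aligned)
16..20  mtime  (4B, 4-aligned)
20..21  reserved  (1B, 1-aligned)
21..22  blocks  (1B, 1-aligned)
22..23  crc  (1B, 1-aligned)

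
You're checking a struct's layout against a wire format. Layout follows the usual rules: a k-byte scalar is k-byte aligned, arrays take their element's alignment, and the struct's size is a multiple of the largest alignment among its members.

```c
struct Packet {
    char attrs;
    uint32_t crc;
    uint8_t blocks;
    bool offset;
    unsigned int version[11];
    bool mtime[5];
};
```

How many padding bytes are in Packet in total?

8

attrs at 0 (size 1, align 1) → ends 1
pad 3 to align 4 for crc
crc at 4 (size 4, align 4) → ends 8
blocks at 8 (size 1, align 1) → ends 9
offset at 9 (size 1, align 1) → ends 10
pad 2 to align 4 for version
version at 12 (size 44, align 4) → ends 56
mtime at 56 (size 5, align 1) → ends 61
tail pad 3 to reach multiple of 4
total 64 bytes, alignment 4
data bytes 56, size 64 → padding 8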